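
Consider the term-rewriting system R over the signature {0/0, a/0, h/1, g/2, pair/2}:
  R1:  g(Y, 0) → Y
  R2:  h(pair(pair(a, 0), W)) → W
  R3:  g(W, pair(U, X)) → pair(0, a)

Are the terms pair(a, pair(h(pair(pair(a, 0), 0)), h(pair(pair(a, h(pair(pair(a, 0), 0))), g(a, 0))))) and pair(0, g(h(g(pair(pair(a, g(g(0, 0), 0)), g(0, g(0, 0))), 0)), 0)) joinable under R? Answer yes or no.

no — NF(t₁) = pair(a, pair(0, a)), NF(t₂) = pair(0, 0)

Reduce t₁ = pair(a, pair(h(pair(pair(a, 0), 0)), h(pair(pair(a, h(pair(pair(a, 0), 0))), g(a, 0))))):
1. pair(a, pair(h(pair(pair(a, 0), 0)), h(pair(pair(a, h(pair(pair(a, 0), 0))), g(a, 0)))))  →  pair(a, pair(0, h(pair(pair(a, h(pair(pair(a, 0), 0))), g(a, 0)))))   [R2 at 2.1]
2. pair(a, pair(0, h(pair(pair(a, h(pair(pair(a, 0), 0))), g(a, 0)))))  →  pair(a, pair(0, h(pair(pair(a, 0), g(a, 0)))))   [R2 at 2.2.1.1.2]
3. pair(a, pair(0, h(pair(pair(a, 0), g(a, 0)))))  →  pair(a, pair(0, g(a, 0)))   [R2 at 2.2]
4. pair(a, pair(0, g(a, 0)))  →  pair(a, pair(0, a))   [R1 at 2.2]

Reduce t₂ = pair(0, g(h(g(pair(pair(a, g(g(0, 0), 0)), g(0, g(0, 0))), 0)), 0)):
1. pair(0, g(h(g(pair(pair(a, g(g(0, 0), 0)), g(0, g(0, 0))), 0)), 0))  →  pair(0, h(g(pair(pair(a, g(g(0, 0), 0)), g(0, g(0, 0))), 0)))   [R1 at 2]
2. pair(0, h(g(pair(pair(a, g(g(0, 0), 0)), g(0, g(0, 0))), 0)))  →  pair(0, h(pair(pair(a, g(g(0, 0), 0)), g(0, g(0, 0)))))   [R1 at 2.1]
3. pair(0, h(pair(pair(a, g(g(0, 0), 0)), g(0, g(0, 0)))))  →  pair(0, h(pair(pair(a, g(0, 0)), g(0, g(0, 0)))))   [R1 at 2.1.1.2]
4. pair(0, h(pair(pair(a, g(0, 0)), g(0, g(0, 0)))))  →  pair(0, h(pair(pair(a, 0), g(0, g(0, 0)))))   [R1 at 2.1.1.2]
5. pair(0, h(pair(pair(a, 0), g(0, g(0, 0)))))  →  pair(0, g(0, g(0, 0)))   [R2 at 2]
6. pair(0, g(0, g(0, 0)))  →  pair(0, g(0, 0))   [R1 at 2.2]
7. pair(0, g(0, 0))  →  pair(0, 0)   [R1 at 2]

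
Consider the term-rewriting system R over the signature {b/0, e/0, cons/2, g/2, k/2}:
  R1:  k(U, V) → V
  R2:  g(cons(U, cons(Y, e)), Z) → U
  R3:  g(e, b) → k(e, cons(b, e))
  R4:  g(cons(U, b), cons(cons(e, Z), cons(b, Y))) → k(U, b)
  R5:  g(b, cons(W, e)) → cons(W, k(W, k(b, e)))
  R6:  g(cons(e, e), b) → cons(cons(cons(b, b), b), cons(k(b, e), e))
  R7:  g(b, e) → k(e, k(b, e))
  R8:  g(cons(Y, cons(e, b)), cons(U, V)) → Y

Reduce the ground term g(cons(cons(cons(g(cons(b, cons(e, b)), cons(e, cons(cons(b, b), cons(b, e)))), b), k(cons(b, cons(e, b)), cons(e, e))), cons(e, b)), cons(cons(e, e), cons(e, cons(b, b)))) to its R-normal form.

cons(cons(b, b), cons(e, e))

1. g(cons(cons(cons(g(cons(b, cons(e, b)), cons(e, cons(cons(b, b), cons(b, e)))), b), k(cons(b, cons(e, b)), cons(e, e))), cons(e, b)), cons(cons(e, e), cons(e, cons(b, b))))  →  cons(cons(g(cons(b, cons(e, b)), cons(e, cons(cons(b, b), cons(b, e)))), b), k(cons(b, cons(e, b)), cons(e, e)))   [R8 at ε]
2. cons(cons(g(cons(b, cons(e, b)), cons(e, cons(cons(b, b), cons(b, e)))), b), k(cons(b, cons(e, b)), cons(e, e)))  →  cons(cons(b, b), k(cons(b, cons(e, b)), cons(e, e)))   [R8 at 1.1]
3. cons(cons(b, b), k(cons(b, cons(e, b)), cons(e, e)))  →  cons(cons(b, b), cons(e, e))   [R1 at 2]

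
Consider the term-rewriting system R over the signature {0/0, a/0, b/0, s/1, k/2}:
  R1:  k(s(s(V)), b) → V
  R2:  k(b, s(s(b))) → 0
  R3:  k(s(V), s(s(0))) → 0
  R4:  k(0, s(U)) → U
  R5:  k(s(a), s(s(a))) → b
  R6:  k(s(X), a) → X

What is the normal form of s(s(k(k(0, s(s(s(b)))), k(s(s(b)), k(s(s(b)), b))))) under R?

s(s(b))

1. s(s(k(k(0, s(s(s(b)))), k(s(s(b)), k(s(s(b)), b)))))  →  s(s(k(s(s(b)), k(s(s(b)), k(s(s(b)), b)))))   [R4 at 1.1.1]
2. s(s(k(s(s(b)), k(s(s(b)), k(s(s(b)), b)))))  →  s(s(k(s(s(b)), k(s(s(b)), b))))   [R1 at 1.1.2.2]
3. s(s(k(s(s(b)), k(s(s(b)), b))))  →  s(s(k(s(s(b)), b)))   [R1 at 1.1.2]
4. s(s(k(s(s(b)), b)))  →  s(s(b))   [R1 at 1.1]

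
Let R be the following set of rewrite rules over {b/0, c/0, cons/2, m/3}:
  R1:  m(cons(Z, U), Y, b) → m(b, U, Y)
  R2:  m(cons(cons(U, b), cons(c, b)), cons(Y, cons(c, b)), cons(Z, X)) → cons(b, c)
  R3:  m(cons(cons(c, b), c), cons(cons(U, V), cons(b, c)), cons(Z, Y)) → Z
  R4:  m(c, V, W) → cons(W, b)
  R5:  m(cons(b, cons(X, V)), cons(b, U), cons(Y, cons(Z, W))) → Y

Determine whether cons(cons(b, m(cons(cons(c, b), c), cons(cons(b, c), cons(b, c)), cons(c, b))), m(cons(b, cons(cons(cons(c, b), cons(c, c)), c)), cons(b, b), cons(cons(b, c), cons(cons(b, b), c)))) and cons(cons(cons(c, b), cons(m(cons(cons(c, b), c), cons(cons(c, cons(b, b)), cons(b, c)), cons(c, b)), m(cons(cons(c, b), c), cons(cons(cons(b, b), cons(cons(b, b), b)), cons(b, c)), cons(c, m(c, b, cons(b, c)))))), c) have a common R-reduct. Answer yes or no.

no — NF(t₁) = cons(cons(b, c), cons(b, c)), NF(t₂) = cons(cons(cons(c, b), cons(c, c)), c)

Reduce t₁ = cons(cons(b, m(cons(cons(c, b), c), cons(cons(b, c), cons(b, c)), cons(c, b))), m(cons(b, cons(cons(cons(c, b), cons(c, c)), c)), cons(b, b), cons(cons(b, c), cons(cons(b, b), c)))):
1. cons(cons(b, m(cons(cons(c, b), c), cons(cons(b, c), cons(b, c)), cons(c, b))), m(cons(b, cons(cons(cons(c, b), cons(c, c)), c)), cons(b, b), cons(cons(b, c), cons(cons(b, b), c))))  →  cons(cons(b, c), m(cons(b, cons(cons(cons(c, b), cons(c, c)), c)), cons(b, b), cons(cons(b, c), cons(cons(b, b), c))))   [R3 at 1.2]
2. cons(cons(b, c), m(cons(b, cons(cons(cons(c, b), cons(c, c)), c)), cons(b, b), cons(cons(b, c), cons(cons(b, b), c))))  →  cons(cons(b, c), cons(b, c))   [R5 at 2]

Reduce t₂ = cons(cons(cons(c, b), cons(m(cons(cons(c, b), c), cons(cons(c, cons(b, b)), cons(b, c)), cons(c, b)), m(cons(cons(c, b), c), cons(cons(cons(b, b), cons(cons(b, b), b)), cons(b, c)), cons(c, m(c, b, cons(b, c)))))), c):
1. cons(cons(cons(c, b), cons(m(cons(cons(c, b), c), cons(cons(c, cons(b, b)), cons(b, c)), cons(c, b)), m(cons(cons(c, b), c), cons(cons(cons(b, b), cons(cons(b, b), b)), cons(b, c)), cons(c, m(c, b, cons(b, c)))))), c)  →  cons(cons(cons(c, b), cons(c, m(cons(cons(c, b), c), cons(cons(cons(b, b), cons(cons(b, b), b)), cons(b, c)), cons(c, m(c, b, cons(b, c)))))), c)   [R3 at 1.2.1]
2. cons(cons(cons(c, b), cons(c, m(cons(cons(c, b), c), cons(cons(cons(b, b), cons(cons(b, b), b)), cons(b, c)), cons(c, m(c, b, cons(b, c)))))), c)  →  cons(cons(cons(c, b), cons(c, c)), c)   [R3 at 1.2.2]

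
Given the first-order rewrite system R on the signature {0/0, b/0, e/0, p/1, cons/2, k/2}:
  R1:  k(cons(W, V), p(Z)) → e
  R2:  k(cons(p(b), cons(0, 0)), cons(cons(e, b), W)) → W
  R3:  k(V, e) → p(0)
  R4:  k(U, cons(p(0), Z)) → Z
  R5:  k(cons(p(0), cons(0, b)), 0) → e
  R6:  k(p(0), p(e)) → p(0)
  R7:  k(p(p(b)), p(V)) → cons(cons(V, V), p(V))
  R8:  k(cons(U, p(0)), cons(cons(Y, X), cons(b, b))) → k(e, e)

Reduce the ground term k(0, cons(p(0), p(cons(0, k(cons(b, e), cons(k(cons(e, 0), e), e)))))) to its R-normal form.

1. k(0, cons(p(0), p(cons(0, k(cons(b, e), cons(k(cons(e, 0), e), e))))))  →  p(cons(0, k(cons(b, e), cons(k(cons(e, 0), e), e))))   [R4 at ε]
2. p(cons(0, k(cons(b, e), cons(k(cons(e, 0), e), e))))  →  p(cons(0, k(cons(b, e), cons(p(0), e))))   [R3 at 1.2.2.1]
3. p(cons(0, k(cons(b, e), cons(p(0), e))))  →  p(cons(0, e))   [R4 at 1.2]

p(cons(0, e))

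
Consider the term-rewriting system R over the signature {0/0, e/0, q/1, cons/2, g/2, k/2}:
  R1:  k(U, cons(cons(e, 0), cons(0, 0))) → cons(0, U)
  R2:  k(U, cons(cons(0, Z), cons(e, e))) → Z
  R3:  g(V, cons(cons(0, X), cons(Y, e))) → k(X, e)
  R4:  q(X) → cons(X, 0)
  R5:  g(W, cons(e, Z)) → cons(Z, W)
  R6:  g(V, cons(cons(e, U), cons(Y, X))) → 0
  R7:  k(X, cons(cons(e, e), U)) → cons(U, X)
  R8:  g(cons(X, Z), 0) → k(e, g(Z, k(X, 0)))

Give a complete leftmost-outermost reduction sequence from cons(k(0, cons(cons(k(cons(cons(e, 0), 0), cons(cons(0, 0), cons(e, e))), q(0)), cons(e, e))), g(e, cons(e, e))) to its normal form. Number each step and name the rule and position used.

cons(cons(0, 0), cons(e, e))

1. cons(k(0, cons(cons(k(cons(cons(e, 0), 0), cons(cons(0, 0), cons(e, e))), q(0)), cons(e, e))), g(e, cons(e, e)))  →  cons(k(0, cons(cons(0, q(0)), cons(e, e))), g(e, cons(e, e)))   [R2 at 1.2.1.1]
2. cons(k(0, cons(cons(0, q(0)), cons(e, e))), g(e, cons(e, e)))  →  cons(q(0), g(e, cons(e, e)))   [R2 at 1]
3. cons(q(0), g(e, cons(e, e)))  →  cons(cons(0, 0), g(e, cons(e, e)))   [R4 at 1]
4. cons(cons(0, 0), g(e, cons(e, e)))  →  cons(cons(0, 0), cons(e, e))   [R5 at 2]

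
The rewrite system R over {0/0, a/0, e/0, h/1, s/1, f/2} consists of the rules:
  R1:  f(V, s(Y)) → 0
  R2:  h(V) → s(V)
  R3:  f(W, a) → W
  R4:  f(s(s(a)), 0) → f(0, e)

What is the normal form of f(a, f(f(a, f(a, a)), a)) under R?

1. f(a, f(f(a, f(a, a)), a))  →  f(a, f(a, f(a, a)))   [R3 at 2]
2. f(a, f(a, f(a, a)))  →  f(a, f(a, a))   [R3 at 2.2]
3. f(a, f(a, a))  →  f(a, a)   [R3 at 2]
4. f(a, a)  →  a   [R3 at ε]

a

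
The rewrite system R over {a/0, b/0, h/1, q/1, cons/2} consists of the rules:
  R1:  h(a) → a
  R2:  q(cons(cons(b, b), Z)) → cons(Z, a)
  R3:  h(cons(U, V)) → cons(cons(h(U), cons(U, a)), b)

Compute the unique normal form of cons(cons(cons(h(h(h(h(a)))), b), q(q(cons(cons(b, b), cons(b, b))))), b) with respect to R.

1. cons(cons(cons(h(h(h(h(a)))), b), q(q(cons(cons(b, b), cons(b, b))))), b)  →  cons(cons(cons(h(h(h(a))), b), q(q(cons(cons(b, b), cons(b, b))))), b)   [R1 at 1.1.1.1.1.1]
2. cons(cons(cons(h(h(h(a))), b), q(q(cons(cons(b, b), cons(b, b))))), b)  →  cons(cons(cons(h(h(a)), b), q(q(cons(cons(b, b), cons(b, b))))), b)   [R1 at 1.1.1.1.1]
3. cons(cons(cons(h(h(a)), b), q(q(cons(cons(b, b), cons(b, b))))), b)  →  cons(cons(cons(h(a), b), q(q(cons(cons(b, b), cons(b, b))))), b)   [R1 at 1.1.1.1]
4. cons(cons(cons(h(a), b), q(q(cons(cons(b, b), cons(b, b))))), b)  →  cons(cons(cons(a, b), q(q(cons(cons(b, b), cons(b, b))))), b)   [R1 at 1.1.1]
5. cons(cons(cons(a, b), q(q(cons(cons(b, b), cons(b, b))))), b)  →  cons(cons(cons(a, b), q(cons(cons(b, b), a))), b)   [R2 at 1.2.1]
6. cons(cons(cons(a, b), q(cons(cons(b, b), a))), b)  →  cons(cons(cons(a, b), cons(a, a)), b)   [R2 at 1.2]

cons(cons(cons(a, b), cons(a, a)), b)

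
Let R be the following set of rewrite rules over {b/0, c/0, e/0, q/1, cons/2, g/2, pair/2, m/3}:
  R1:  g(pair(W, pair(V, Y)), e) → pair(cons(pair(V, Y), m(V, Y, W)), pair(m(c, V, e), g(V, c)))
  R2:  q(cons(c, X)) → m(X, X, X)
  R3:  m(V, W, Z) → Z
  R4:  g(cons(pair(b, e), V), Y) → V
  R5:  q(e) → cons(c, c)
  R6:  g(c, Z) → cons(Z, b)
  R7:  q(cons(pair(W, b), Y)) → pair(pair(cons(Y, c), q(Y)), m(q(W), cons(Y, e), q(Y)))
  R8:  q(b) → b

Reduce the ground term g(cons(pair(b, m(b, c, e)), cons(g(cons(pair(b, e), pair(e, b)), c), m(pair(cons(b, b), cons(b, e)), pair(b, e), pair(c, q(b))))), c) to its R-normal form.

1. g(cons(pair(b, m(b, c, e)), cons(g(cons(pair(b, e), pair(e, b)), c), m(pair(cons(b, b), cons(b, e)), pair(b, e), pair(c, q(b))))), c)  →  g(cons(pair(b, e), cons(g(cons(pair(b, e), pair(e, b)), c), m(pair(cons(b, b), cons(b, e)), pair(b, e), pair(c, q(b))))), c)   [R3 at 1.1.2]
2. g(cons(pair(b, e), cons(g(cons(pair(b, e), pair(e, b)), c), m(pair(cons(b, b), cons(b, e)), pair(b, e), pair(c, q(b))))), c)  →  cons(g(cons(pair(b, e), pair(e, b)), c), m(pair(cons(b, b), cons(b, e)), pair(b, e), pair(c, q(b))))   [R4 at ε]
3. cons(g(cons(pair(b, e), pair(e, b)), c), m(pair(cons(b, b), cons(b, e)), pair(b, e), pair(c, q(b))))  →  cons(pair(e, b), m(pair(cons(b, b), cons(b, e)), pair(b, e), pair(c, q(b))))   [R4 at 1]
4. cons(pair(e, b), m(pair(cons(b, b), cons(b, e)), pair(b, e), pair(c, q(b))))  →  cons(pair(e, b), pair(c, q(b)))   [R3 at 2]
5. cons(pair(e, b), pair(c, q(b)))  →  cons(pair(e, b), pair(c, b))   [R8 at 2.2]

cons(pair(e, b), pair(c, b))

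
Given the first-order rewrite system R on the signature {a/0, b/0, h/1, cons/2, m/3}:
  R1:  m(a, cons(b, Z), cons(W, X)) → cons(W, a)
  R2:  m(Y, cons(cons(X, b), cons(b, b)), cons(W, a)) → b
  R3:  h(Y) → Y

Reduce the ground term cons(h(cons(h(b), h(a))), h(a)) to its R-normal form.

1. cons(h(cons(h(b), h(a))), h(a))  →  cons(cons(h(b), h(a)), h(a))   [R3 at 1]
2. cons(cons(h(b), h(a)), h(a))  →  cons(cons(b, h(a)), h(a))   [R3 at 1.1]
3. cons(cons(b, h(a)), h(a))  →  cons(cons(b, a), h(a))   [R3 at 1.2]
4. cons(cons(b, a), h(a))  →  cons(cons(b, a), a)   [R3 at 2]

cons(cons(b, a), a)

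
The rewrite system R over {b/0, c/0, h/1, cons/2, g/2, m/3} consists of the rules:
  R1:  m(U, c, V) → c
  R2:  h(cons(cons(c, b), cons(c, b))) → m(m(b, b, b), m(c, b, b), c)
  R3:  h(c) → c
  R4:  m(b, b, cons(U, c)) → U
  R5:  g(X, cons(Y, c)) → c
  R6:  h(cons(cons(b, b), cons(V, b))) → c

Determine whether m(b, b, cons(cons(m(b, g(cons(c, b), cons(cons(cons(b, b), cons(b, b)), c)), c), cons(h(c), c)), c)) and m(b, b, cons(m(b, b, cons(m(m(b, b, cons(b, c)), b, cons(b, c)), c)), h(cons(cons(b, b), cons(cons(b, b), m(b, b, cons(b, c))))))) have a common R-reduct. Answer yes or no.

Reduce t₁ = m(b, b, cons(cons(m(b, g(cons(c, b), cons(cons(cons(b, b), cons(b, b)), c)), c), cons(h(c), c)), c)):
1. m(b, b, cons(cons(m(b, g(cons(c, b), cons(cons(cons(b, b), cons(b, b)), c)), c), cons(h(c), c)), c))  →  cons(m(b, g(cons(c, b), cons(cons(cons(b, b), cons(b, b)), c)), c), cons(h(c), c))   [R4 at ε]
2. cons(m(b, g(cons(c, b), cons(cons(cons(b, b), cons(b, b)), c)), c), cons(h(c), c))  →  cons(m(b, c, c), cons(h(c), c))   [R5 at 1.2]
3. cons(m(b, c, c), cons(h(c), c))  →  cons(c, cons(h(c), c))   [R1 at 1]
4. cons(c, cons(h(c), c))  →  cons(c, cons(c, c))   [R3 at 2.1]

Reduce t₂ = m(b, b, cons(m(b, b, cons(m(m(b, b, cons(b, c)), b, cons(b, c)), c)), h(cons(cons(b, b), cons(cons(b, b), m(b, b, cons(b, c))))))):
1. m(b, b, cons(m(b, b, cons(m(m(b, b, cons(b, c)), b, cons(b, c)), c)), h(cons(cons(b, b), cons(cons(b, b), m(b, b, cons(b, c)))))))  →  m(b, b, cons(m(m(b, b, cons(b, c)), b, cons(b, c)), h(cons(cons(b, b), cons(cons(b, b), m(b, b, cons(b, c)))))))   [R4 at 3.1]
2. m(b, b, cons(m(m(b, b, cons(b, c)), b, cons(b, c)), h(cons(cons(b, b), cons(cons(b, b), m(b, b, cons(b, c)))))))  →  m(b, b, cons(m(b, b, cons(b, c)), h(cons(cons(b, b), cons(cons(b, b), m(b, b, cons(b, c)))))))   [R4 at 3.1.1]
3. m(b, b, cons(m(b, b, cons(b, c)), h(cons(cons(b, b), cons(cons(b, b), m(b, b, cons(b, c)))))))  →  m(b, b, cons(b, h(cons(cons(b, b), cons(cons(b, b), m(b, b, cons(b, c)))))))   [R4 at 3.1]
4. m(b, b, cons(b, h(cons(cons(b, b), cons(cons(b, b), m(b, b, cons(b, c)))))))  →  m(b, b, cons(b, h(cons(cons(b, b), cons(cons(b, b), b)))))   [R4 at 3.2.1.2.2]
5. m(b, b, cons(b, h(cons(cons(b, b), cons(cons(b, b), b)))))  →  m(b, b, cons(b, c))   [R6 at 3.2]
6. m(b, b, cons(b, c))  →  b   [R4 at ε]

no — NF(t₁) = cons(c, cons(c, c)), NF(t₂) = b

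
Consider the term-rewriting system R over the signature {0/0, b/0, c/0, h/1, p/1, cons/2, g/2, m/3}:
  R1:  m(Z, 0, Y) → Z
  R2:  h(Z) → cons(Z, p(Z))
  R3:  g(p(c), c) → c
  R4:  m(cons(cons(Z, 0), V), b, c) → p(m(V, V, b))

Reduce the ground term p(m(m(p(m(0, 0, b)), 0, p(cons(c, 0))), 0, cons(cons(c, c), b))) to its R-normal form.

p(p(0))

1. p(m(m(p(m(0, 0, b)), 0, p(cons(c, 0))), 0, cons(cons(c, c), b)))  →  p(m(p(m(0, 0, b)), 0, p(cons(c, 0))))   [R1 at 1]
2. p(m(p(m(0, 0, b)), 0, p(cons(c, 0))))  →  p(p(m(0, 0, b)))   [R1 at 1]
3. p(p(m(0, 0, b)))  →  p(p(0))   [R1 at 1.1]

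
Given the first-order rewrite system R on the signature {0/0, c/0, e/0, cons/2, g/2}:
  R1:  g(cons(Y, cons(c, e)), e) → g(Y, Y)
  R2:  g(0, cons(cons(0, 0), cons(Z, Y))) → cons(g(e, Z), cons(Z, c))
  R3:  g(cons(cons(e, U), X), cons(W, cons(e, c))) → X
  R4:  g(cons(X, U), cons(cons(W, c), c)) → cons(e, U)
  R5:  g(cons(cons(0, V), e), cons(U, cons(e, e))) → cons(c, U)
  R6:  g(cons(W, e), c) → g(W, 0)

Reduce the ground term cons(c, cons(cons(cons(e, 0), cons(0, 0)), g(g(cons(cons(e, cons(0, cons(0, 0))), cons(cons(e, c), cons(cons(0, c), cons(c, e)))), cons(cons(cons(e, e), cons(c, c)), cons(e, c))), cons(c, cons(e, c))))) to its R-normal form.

cons(c, cons(cons(cons(e, 0), cons(0, 0)), cons(cons(0, c), cons(c, e))))

1. cons(c, cons(cons(cons(e, 0), cons(0, 0)), g(g(cons(cons(e, cons(0, cons(0, 0))), cons(cons(e, c), cons(cons(0, c), cons(c, e)))), cons(cons(cons(e, e), cons(c, c)), cons(e, c))), cons(c, cons(e, c)))))  →  cons(c, cons(cons(cons(e, 0), cons(0, 0)), g(cons(cons(e, c), cons(cons(0, c), cons(c, e))), cons(c, cons(e, c)))))   [R3 at 2.2.1]
2. cons(c, cons(cons(cons(e, 0), cons(0, 0)), g(cons(cons(e, c), cons(cons(0, c), cons(c, e))), cons(c, cons(e, c)))))  →  cons(c, cons(cons(cons(e, 0), cons(0, 0)), cons(cons(0, c), cons(c, e))))   [R3 at 2.2]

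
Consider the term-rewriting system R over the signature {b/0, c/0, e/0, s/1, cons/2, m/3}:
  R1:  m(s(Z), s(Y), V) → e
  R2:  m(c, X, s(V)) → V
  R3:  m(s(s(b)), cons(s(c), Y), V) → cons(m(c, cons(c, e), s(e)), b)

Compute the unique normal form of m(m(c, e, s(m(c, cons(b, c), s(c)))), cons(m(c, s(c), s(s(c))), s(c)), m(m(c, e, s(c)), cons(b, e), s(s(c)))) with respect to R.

1. m(m(c, e, s(m(c, cons(b, c), s(c)))), cons(m(c, s(c), s(s(c))), s(c)), m(m(c, e, s(c)), cons(b, e), s(s(c))))  →  m(m(c, cons(b, c), s(c)), cons(m(c, s(c), s(s(c))), s(c)), m(m(c, e, s(c)), cons(b, e), s(s(c))))   [R2 at 1]
2. m(m(c, cons(b, c), s(c)), cons(m(c, s(c), s(s(c))), s(c)), m(m(c, e, s(c)), cons(b, e), s(s(c))))  →  m(c, cons(m(c, s(c), s(s(c))), s(c)), m(m(c, e, s(c)), cons(b, e), s(s(c))))   [R2 at 1]
3. m(c, cons(m(c, s(c), s(s(c))), s(c)), m(m(c, e, s(c)), cons(b, e), s(s(c))))  →  m(c, cons(s(c), s(c)), m(m(c, e, s(c)), cons(b, e), s(s(c))))   [R2 at 2.1]
4. m(c, cons(s(c), s(c)), m(m(c, e, s(c)), cons(b, e), s(s(c))))  →  m(c, cons(s(c), s(c)), m(c, cons(b, e), s(s(c))))   [R2 at 3.1]
5. m(c, cons(s(c), s(c)), m(c, cons(b, e), s(s(c))))  →  m(c, cons(s(c), s(c)), s(c))   [R2 at 3]
6. m(c, cons(s(c), s(c)), s(c))  →  c   [R2 at ε]

c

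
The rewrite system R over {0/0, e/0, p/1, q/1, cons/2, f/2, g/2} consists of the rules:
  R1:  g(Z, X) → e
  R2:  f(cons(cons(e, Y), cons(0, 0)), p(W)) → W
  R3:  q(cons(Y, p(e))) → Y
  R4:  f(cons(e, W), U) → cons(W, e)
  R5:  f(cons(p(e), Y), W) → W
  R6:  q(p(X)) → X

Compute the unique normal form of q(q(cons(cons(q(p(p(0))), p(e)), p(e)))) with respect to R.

1. q(q(cons(cons(q(p(p(0))), p(e)), p(e))))  →  q(cons(q(p(p(0))), p(e)))   [R3 at 1]
2. q(cons(q(p(p(0))), p(e)))  →  q(p(p(0)))   [R3 at ε]
3. q(p(p(0)))  →  p(0)   [R6 at ε]

p(0)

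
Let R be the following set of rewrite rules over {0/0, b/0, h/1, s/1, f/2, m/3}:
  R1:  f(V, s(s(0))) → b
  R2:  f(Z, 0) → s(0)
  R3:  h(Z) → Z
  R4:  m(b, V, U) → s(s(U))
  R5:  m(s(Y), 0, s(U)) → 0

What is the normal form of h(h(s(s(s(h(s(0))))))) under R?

s(s(s(s(0))))

1. h(h(s(s(s(h(s(0)))))))  →  h(s(s(s(h(s(0))))))   [R3 at ε]
2. h(s(s(s(h(s(0))))))  →  s(s(s(h(s(0)))))   [R3 at ε]
3. s(s(s(h(s(0)))))  →  s(s(s(s(0))))   [R3 at 1.1.1]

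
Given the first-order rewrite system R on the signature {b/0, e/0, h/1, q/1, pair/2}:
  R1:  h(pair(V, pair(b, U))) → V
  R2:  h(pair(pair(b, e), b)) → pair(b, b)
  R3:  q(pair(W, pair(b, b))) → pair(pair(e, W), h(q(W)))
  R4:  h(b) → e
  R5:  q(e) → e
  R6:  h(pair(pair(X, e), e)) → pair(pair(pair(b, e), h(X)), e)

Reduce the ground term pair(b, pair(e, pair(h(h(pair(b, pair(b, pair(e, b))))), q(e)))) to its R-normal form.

pair(b, pair(e, pair(e, e)))

1. pair(b, pair(e, pair(h(h(pair(b, pair(b, pair(e, b))))), q(e))))  →  pair(b, pair(e, pair(h(b), q(e))))   [R1 at 2.2.1.1]
2. pair(b, pair(e, pair(h(b), q(e))))  →  pair(b, pair(e, pair(e, q(e))))   [R4 at 2.2.1]
3. pair(b, pair(e, pair(e, q(e))))  →  pair(b, pair(e, pair(e, e)))   [R5 at 2.2.2]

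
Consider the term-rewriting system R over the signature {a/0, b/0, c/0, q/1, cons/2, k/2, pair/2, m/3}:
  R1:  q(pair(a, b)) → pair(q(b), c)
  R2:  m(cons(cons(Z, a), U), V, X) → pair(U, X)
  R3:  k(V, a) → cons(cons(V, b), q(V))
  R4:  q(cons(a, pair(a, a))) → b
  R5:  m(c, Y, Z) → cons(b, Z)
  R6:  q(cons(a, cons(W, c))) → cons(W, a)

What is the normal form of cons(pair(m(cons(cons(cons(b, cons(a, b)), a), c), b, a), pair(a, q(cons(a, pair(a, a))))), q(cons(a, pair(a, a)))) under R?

1. cons(pair(m(cons(cons(cons(b, cons(a, b)), a), c), b, a), pair(a, q(cons(a, pair(a, a))))), q(cons(a, pair(a, a))))  →  cons(pair(pair(c, a), pair(a, q(cons(a, pair(a, a))))), q(cons(a, pair(a, a))))   [R2 at 1.1]
2. cons(pair(pair(c, a), pair(a, q(cons(a, pair(a, a))))), q(cons(a, pair(a, a))))  →  cons(pair(pair(c, a), pair(a, b)), q(cons(a, pair(a, a))))   [R4 at 1.2.2]
3. cons(pair(pair(c, a), pair(a, b)), q(cons(a, pair(a, a))))  →  cons(pair(pair(c, a), pair(a, b)), b)   [R4 at 2]

cons(pair(pair(c, a), pair(a, b)), b)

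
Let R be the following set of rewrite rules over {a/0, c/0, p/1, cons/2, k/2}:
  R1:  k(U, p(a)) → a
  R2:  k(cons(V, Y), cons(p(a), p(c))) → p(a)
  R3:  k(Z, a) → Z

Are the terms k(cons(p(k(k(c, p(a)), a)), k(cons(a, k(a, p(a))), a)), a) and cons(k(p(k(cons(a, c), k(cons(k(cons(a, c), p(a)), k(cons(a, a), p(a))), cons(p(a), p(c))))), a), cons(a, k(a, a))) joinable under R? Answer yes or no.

yes — NF(t₁) = cons(p(a), cons(a, a)), NF(t₂) = cons(p(a), cons(a, a))

Reduce t₁ = k(cons(p(k(k(c, p(a)), a)), k(cons(a, k(a, p(a))), a)), a):
1. k(cons(p(k(k(c, p(a)), a)), k(cons(a, k(a, p(a))), a)), a)  →  cons(p(k(k(c, p(a)), a)), k(cons(a, k(a, p(a))), a))   [R3 at ε]
2. cons(p(k(k(c, p(a)), a)), k(cons(a, k(a, p(a))), a))  →  cons(p(k(c, p(a))), k(cons(a, k(a, p(a))), a))   [R3 at 1.1]
3. cons(p(k(c, p(a))), k(cons(a, k(a, p(a))), a))  →  cons(p(a), k(cons(a, k(a, p(a))), a))   [R1 at 1.1]
4. cons(p(a), k(cons(a, k(a, p(a))), a))  →  cons(p(a), cons(a, k(a, p(a))))   [R3 at 2]
5. cons(p(a), cons(a, k(a, p(a))))  →  cons(p(a), cons(a, a))   [R1 at 2.2]

Reduce t₂ = cons(k(p(k(cons(a, c), k(cons(k(cons(a, c), p(a)), k(cons(a, a), p(a))), cons(p(a), p(c))))), a), cons(a, k(a, a))):
1. cons(k(p(k(cons(a, c), k(cons(k(cons(a, c), p(a)), k(cons(a, a), p(a))), cons(p(a), p(c))))), a), cons(a, k(a, a)))  →  cons(p(k(cons(a, c), k(cons(k(cons(a, c), p(a)), k(cons(a, a), p(a))), cons(p(a), p(c))))), cons(a, k(a, a)))   [R3 at 1]
2. cons(p(k(cons(a, c), k(cons(k(cons(a, c), p(a)), k(cons(a, a), p(a))), cons(p(a), p(c))))), cons(a, k(a, a)))  →  cons(p(k(cons(a, c), p(a))), cons(a, k(a, a)))   [R2 at 1.1.2]
3. cons(p(k(cons(a, c), p(a))), cons(a, k(a, a)))  →  cons(p(a), cons(a, k(a, a)))   [R1 at 1.1]
4. cons(p(a), cons(a, k(a, a)))  →  cons(p(a), cons(a, a))   [R3 at 2.2]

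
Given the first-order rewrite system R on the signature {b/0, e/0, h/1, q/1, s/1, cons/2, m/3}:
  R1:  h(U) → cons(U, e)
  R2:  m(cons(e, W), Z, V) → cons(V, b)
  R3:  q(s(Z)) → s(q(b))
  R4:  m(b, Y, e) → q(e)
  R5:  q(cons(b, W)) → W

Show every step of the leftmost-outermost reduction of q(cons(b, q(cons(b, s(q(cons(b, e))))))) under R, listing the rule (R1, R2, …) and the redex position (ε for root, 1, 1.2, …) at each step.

s(e)

1. q(cons(b, q(cons(b, s(q(cons(b, e)))))))  →  q(cons(b, s(q(cons(b, e)))))   [R5 at ε]
2. q(cons(b, s(q(cons(b, e)))))  →  s(q(cons(b, e)))   [R5 at ε]
3. s(q(cons(b, e)))  →  s(e)   [R5 at 1]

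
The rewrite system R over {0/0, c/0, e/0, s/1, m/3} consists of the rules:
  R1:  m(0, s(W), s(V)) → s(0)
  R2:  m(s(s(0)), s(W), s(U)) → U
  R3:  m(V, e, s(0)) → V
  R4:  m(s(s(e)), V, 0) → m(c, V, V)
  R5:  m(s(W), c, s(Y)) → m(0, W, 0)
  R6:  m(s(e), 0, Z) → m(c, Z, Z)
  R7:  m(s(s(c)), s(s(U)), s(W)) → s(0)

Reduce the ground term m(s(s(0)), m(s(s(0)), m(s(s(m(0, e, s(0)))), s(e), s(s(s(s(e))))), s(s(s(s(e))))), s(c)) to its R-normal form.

c

1. m(s(s(0)), m(s(s(0)), m(s(s(m(0, e, s(0)))), s(e), s(s(s(s(e))))), s(s(s(s(e))))), s(c))  →  m(s(s(0)), m(s(s(0)), m(s(s(0)), s(e), s(s(s(s(e))))), s(s(s(s(e))))), s(c))   [R3 at 2.2.1.1.1]
2. m(s(s(0)), m(s(s(0)), m(s(s(0)), s(e), s(s(s(s(e))))), s(s(s(s(e))))), s(c))  →  m(s(s(0)), m(s(s(0)), s(s(s(e))), s(s(s(s(e))))), s(c))   [R2 at 2.2]
3. m(s(s(0)), m(s(s(0)), s(s(s(e))), s(s(s(s(e))))), s(c))  →  m(s(s(0)), s(s(s(e))), s(c))   [R2 at 2]
4. m(s(s(0)), s(s(s(e))), s(c))  →  c   [R2 at ε]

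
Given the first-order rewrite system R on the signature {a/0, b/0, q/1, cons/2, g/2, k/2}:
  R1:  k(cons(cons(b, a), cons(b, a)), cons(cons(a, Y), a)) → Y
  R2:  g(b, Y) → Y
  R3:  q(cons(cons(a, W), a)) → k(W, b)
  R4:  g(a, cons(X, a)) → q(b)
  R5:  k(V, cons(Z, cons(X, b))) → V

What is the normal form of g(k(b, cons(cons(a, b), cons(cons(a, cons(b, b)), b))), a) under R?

1. g(k(b, cons(cons(a, b), cons(cons(a, cons(b, b)), b))), a)  →  g(b, a)   [R5 at 1]
2. g(b, a)  →  a   [R2 at ε]

a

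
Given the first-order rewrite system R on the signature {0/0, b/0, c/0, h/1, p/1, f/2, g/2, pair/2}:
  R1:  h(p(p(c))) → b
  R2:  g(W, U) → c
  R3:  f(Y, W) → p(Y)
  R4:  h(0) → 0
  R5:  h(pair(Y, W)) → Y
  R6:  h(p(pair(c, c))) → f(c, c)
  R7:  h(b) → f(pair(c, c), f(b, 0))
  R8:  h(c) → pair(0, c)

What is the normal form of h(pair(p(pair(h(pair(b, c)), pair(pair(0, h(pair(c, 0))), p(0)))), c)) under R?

1. h(pair(p(pair(h(pair(b, c)), pair(pair(0, h(pair(c, 0))), p(0)))), c))  →  p(pair(h(pair(b, c)), pair(pair(0, h(pair(c, 0))), p(0))))   [R5 at ε]
2. p(pair(h(pair(b, c)), pair(pair(0, h(pair(c, 0))), p(0))))  →  p(pair(b, pair(pair(0, h(pair(c, 0))), p(0))))   [R5 at 1.1]
3. p(pair(b, pair(pair(0, h(pair(c, 0))), p(0))))  →  p(pair(b, pair(pair(0, c), p(0))))   [R5 at 1.2.1.2]

p(pair(b, pair(pair(0, c), p(0))))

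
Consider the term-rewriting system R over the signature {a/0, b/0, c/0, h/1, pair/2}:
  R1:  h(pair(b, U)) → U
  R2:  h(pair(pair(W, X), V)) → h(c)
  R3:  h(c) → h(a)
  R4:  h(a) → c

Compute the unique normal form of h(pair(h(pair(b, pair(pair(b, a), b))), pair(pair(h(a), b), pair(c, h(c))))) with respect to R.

c

1. h(pair(h(pair(b, pair(pair(b, a), b))), pair(pair(h(a), b), pair(c, h(c)))))  →  h(pair(pair(pair(b, a), b), pair(pair(h(a), b), pair(c, h(c)))))   [R1 at 1.1]
2. h(pair(pair(pair(b, a), b), pair(pair(h(a), b), pair(c, h(c)))))  →  h(c)   [R2 at ε]
3. h(c)  →  h(a)   [R3 at ε]
4. h(a)  →  c   [R4 at ε]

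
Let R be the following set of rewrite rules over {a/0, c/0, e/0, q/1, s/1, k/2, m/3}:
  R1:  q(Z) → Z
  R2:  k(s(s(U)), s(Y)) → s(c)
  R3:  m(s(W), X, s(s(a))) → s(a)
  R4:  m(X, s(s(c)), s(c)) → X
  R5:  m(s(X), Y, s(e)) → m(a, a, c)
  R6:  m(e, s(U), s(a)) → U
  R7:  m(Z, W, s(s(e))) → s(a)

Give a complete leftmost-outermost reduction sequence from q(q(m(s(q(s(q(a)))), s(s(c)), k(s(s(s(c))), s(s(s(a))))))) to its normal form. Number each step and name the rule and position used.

1. q(q(m(s(q(s(q(a)))), s(s(c)), k(s(s(s(c))), s(s(s(a)))))))  →  q(m(s(q(s(q(a)))), s(s(c)), k(s(s(s(c))), s(s(s(a))))))   [R1 at ε]
2. q(m(s(q(s(q(a)))), s(s(c)), k(s(s(s(c))), s(s(s(a))))))  →  m(s(q(s(q(a)))), s(s(c)), k(s(s(s(c))), s(s(s(a)))))   [R1 at ε]
3. m(s(q(s(q(a)))), s(s(c)), k(s(s(s(c))), s(s(s(a)))))  →  m(s(s(q(a))), s(s(c)), k(s(s(s(c))), s(s(s(a)))))   [R1 at 1.1]
4. m(s(s(q(a))), s(s(c)), k(s(s(s(c))), s(s(s(a)))))  →  m(s(s(a)), s(s(c)), k(s(s(s(c))), s(s(s(a)))))   [R1 at 1.1.1]
5. m(s(s(a)), s(s(c)), k(s(s(s(c))), s(s(s(a)))))  →  m(s(s(a)), s(s(c)), s(c))   [R2 at 3]
6. m(s(s(a)), s(s(c)), s(c))  →  s(s(a))   [R4 at ε]

s(s(a))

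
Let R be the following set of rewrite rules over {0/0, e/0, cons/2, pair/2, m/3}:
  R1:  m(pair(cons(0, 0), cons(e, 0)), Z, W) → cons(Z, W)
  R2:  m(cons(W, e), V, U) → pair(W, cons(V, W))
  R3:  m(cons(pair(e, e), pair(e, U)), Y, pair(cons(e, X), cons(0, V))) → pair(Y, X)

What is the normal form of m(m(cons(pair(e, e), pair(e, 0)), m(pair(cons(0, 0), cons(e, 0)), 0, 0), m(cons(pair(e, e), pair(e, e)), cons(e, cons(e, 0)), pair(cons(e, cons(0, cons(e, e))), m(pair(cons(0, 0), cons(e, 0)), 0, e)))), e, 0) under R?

1. m(m(cons(pair(e, e), pair(e, 0)), m(pair(cons(0, 0), cons(e, 0)), 0, 0), m(cons(pair(e, e), pair(e, e)), cons(e, cons(e, 0)), pair(cons(e, cons(0, cons(e, e))), m(pair(cons(0, 0), cons(e, 0)), 0, e)))), e, 0)  →  m(m(cons(pair(e, e), pair(e, 0)), cons(0, 0), m(cons(pair(e, e), pair(e, e)), cons(e, cons(e, 0)), pair(cons(e, cons(0, cons(e, e))), m(pair(cons(0, 0), cons(e, 0)), 0, e)))), e, 0)   [R1 at 1.2]
2. m(m(cons(pair(e, e), pair(e, 0)), cons(0, 0), m(cons(pair(e, e), pair(e, e)), cons(e, cons(e, 0)), pair(cons(e, cons(0, cons(e, e))), m(pair(cons(0, 0), cons(e, 0)), 0, e)))), e, 0)  →  m(m(cons(pair(e, e), pair(e, 0)), cons(0, 0), m(cons(pair(e, e), pair(e, e)), cons(e, cons(e, 0)), pair(cons(e, cons(0, cons(e, e))), cons(0, e)))), e, 0)   [R1 at 1.3.3.2]
3. m(m(cons(pair(e, e), pair(e, 0)), cons(0, 0), m(cons(pair(e, e), pair(e, e)), cons(e, cons(e, 0)), pair(cons(e, cons(0, cons(e, e))), cons(0, e)))), e, 0)  →  m(m(cons(pair(e, e), pair(e, 0)), cons(0, 0), pair(cons(e, cons(e, 0)), cons(0, cons(e, e)))), e, 0)   [R3 at 1.3]
4. m(m(cons(pair(e, e), pair(e, 0)), cons(0, 0), pair(cons(e, cons(e, 0)), cons(0, cons(e, e)))), e, 0)  →  m(pair(cons(0, 0), cons(e, 0)), e, 0)   [R3 at 1]
5. m(pair(cons(0, 0), cons(e, 0)), e, 0)  →  cons(e, 0)   [R1 at ε]

cons(e, 0)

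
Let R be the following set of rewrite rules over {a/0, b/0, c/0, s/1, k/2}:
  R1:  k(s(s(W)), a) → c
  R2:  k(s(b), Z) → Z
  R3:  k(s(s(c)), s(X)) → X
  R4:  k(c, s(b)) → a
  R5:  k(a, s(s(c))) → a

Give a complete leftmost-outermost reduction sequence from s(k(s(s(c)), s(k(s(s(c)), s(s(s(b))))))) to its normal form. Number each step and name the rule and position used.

1. s(k(s(s(c)), s(k(s(s(c)), s(s(s(b)))))))  →  s(k(s(s(c)), s(s(s(b)))))   [R3 at 1]
2. s(k(s(s(c)), s(s(s(b)))))  →  s(s(s(b)))   [R3 at 1]

s(s(s(b)))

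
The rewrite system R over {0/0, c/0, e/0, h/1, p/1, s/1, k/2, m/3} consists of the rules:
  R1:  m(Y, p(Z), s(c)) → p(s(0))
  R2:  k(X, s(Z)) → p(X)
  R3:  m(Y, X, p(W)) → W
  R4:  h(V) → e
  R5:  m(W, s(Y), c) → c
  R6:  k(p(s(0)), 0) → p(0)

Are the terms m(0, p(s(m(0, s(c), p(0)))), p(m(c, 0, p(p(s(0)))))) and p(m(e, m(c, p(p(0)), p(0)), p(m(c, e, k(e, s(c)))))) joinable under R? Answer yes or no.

Reduce t₁ = m(0, p(s(m(0, s(c), p(0)))), p(m(c, 0, p(p(s(0)))))):
1. m(0, p(s(m(0, s(c), p(0)))), p(m(c, 0, p(p(s(0))))))  →  m(c, 0, p(p(s(0))))   [R3 at ε]
2. m(c, 0, p(p(s(0))))  →  p(s(0))   [R3 at ε]

Reduce t₂ = p(m(e, m(c, p(p(0)), p(0)), p(m(c, e, k(e, s(c)))))):
1. p(m(e, m(c, p(p(0)), p(0)), p(m(c, e, k(e, s(c))))))  →  p(m(c, e, k(e, s(c))))   [R3 at 1]
2. p(m(c, e, k(e, s(c))))  →  p(m(c, e, p(e)))   [R2 at 1.3]
3. p(m(c, e, p(e)))  →  p(e)   [R3 at 1]

no — NF(t₁) = p(s(0)), NF(t₂) = p(e)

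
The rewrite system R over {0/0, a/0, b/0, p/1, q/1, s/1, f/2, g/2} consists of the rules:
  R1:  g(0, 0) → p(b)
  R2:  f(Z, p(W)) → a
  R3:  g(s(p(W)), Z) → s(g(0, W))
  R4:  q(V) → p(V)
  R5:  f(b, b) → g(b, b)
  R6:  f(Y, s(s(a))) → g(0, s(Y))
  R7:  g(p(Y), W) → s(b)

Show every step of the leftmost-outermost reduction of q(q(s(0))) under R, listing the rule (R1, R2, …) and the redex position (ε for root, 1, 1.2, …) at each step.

p(p(s(0)))

1. q(q(s(0)))  →  p(q(s(0)))   [R4 at ε]
2. p(q(s(0)))  →  p(p(s(0)))   [R4 at 1]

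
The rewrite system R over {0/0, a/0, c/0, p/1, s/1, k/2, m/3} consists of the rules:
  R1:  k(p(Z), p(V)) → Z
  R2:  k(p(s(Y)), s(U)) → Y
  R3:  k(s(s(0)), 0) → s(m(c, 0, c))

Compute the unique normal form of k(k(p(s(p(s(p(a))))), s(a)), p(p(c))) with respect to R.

s(p(a))

1. k(k(p(s(p(s(p(a))))), s(a)), p(p(c)))  →  k(p(s(p(a))), p(p(c)))   [R2 at 1]
2. k(p(s(p(a))), p(p(c)))  →  s(p(a))   [R1 at ε]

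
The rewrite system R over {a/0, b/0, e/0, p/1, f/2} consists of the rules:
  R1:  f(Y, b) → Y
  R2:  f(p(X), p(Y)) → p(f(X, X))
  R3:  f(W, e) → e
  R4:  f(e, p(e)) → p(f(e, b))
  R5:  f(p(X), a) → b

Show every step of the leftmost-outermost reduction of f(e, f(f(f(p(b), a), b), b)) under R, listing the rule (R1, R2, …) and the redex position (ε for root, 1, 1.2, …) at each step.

1. f(e, f(f(f(p(b), a), b), b))  →  f(e, f(f(p(b), a), b))   [R1 at 2]
2. f(e, f(f(p(b), a), b))  →  f(e, f(p(b), a))   [R1 at 2]
3. f(e, f(p(b), a))  →  f(e, b)   [R5 at 2]
4. f(e, b)  →  e   [R1 at ε]

e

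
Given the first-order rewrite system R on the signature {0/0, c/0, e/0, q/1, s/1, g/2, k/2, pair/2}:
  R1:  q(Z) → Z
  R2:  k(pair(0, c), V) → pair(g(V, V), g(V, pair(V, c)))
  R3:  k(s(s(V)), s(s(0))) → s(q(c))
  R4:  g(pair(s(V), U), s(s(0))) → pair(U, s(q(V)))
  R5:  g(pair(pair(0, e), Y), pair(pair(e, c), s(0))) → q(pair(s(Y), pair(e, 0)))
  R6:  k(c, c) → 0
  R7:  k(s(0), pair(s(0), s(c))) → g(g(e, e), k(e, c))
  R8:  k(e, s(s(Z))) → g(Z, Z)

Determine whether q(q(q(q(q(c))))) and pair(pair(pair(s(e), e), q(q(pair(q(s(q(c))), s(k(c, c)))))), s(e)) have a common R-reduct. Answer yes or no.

Reduce t₁ = q(q(q(q(q(c))))):
1. q(q(q(q(q(c)))))  →  q(q(q(q(c))))   [R1 at ε]
2. q(q(q(q(c))))  →  q(q(q(c)))   [R1 at ε]
3. q(q(q(c)))  →  q(q(c))   [R1 at ε]
4. q(q(c))  →  q(c)   [R1 at ε]
5. q(c)  →  c   [R1 at ε]

Reduce t₂ = pair(pair(pair(s(e), e), q(q(pair(q(s(q(c))), s(k(c, c)))))), s(e)):
1. pair(pair(pair(s(e), e), q(q(pair(q(s(q(c))), s(k(c, c)))))), s(e))  →  pair(pair(pair(s(e), e), q(pair(q(s(q(c))), s(k(c, c))))), s(e))   [R1 at 1.2]
2. pair(pair(pair(s(e), e), q(pair(q(s(q(c))), s(k(c, c))))), s(e))  →  pair(pair(pair(s(e), e), pair(q(s(q(c))), s(k(c, c)))), s(e))   [R1 at 1.2]
3. pair(pair(pair(s(e), e), pair(q(s(q(c))), s(k(c, c)))), s(e))  →  pair(pair(pair(s(e), e), pair(s(q(c)), s(k(c, c)))), s(e))   [R1 at 1.2.1]
4. pair(pair(pair(s(e), e), pair(s(q(c)), s(k(c, c)))), s(e))  →  pair(pair(pair(s(e), e), pair(s(c), s(k(c, c)))), s(e))   [R1 at 1.2.1.1]
5. pair(pair(pair(s(e), e), pair(s(c), s(k(c, c)))), s(e))  →  pair(pair(pair(s(e), e), pair(s(c), s(0))), s(e))   [R6 at 1.2.2.1]

no — NF(t₁) = c, NF(t₂) = pair(pair(pair(s(e), e), pair(s(c), s(0))), s(e))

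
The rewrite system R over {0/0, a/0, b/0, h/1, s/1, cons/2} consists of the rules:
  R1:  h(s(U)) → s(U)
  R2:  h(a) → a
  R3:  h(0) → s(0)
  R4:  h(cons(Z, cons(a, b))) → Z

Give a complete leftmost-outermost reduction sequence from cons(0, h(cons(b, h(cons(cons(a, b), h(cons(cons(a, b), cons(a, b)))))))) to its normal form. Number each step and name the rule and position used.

1. cons(0, h(cons(b, h(cons(cons(a, b), h(cons(cons(a, b), cons(a, b))))))))  →  cons(0, h(cons(b, h(cons(cons(a, b), cons(a, b))))))   [R4 at 2.1.2.1.2]
2. cons(0, h(cons(b, h(cons(cons(a, b), cons(a, b))))))  →  cons(0, h(cons(b, cons(a, b))))   [R4 at 2.1.2]
3. cons(0, h(cons(b, cons(a, b))))  →  cons(0, b)   [R4 at 2]

cons(0, b)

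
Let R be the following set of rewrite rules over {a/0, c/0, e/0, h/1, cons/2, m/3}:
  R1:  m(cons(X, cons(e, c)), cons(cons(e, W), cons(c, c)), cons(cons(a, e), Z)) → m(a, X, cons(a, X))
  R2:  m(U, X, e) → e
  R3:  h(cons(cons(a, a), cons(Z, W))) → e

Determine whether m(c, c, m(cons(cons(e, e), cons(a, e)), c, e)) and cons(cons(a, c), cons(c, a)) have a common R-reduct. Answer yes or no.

no — NF(t₁) = e, NF(t₂) = cons(cons(a, c), cons(c, a))

Reduce t₁ = m(c, c, m(cons(cons(e, e), cons(a, e)), c, e)):
1. m(c, c, m(cons(cons(e, e), cons(a, e)), c, e))  →  m(c, c, e)   [R2 at 3]
2. m(c, c, e)  →  e   [R2 at ε]

Reduce t₂ = cons(cons(a, c), cons(c, a)):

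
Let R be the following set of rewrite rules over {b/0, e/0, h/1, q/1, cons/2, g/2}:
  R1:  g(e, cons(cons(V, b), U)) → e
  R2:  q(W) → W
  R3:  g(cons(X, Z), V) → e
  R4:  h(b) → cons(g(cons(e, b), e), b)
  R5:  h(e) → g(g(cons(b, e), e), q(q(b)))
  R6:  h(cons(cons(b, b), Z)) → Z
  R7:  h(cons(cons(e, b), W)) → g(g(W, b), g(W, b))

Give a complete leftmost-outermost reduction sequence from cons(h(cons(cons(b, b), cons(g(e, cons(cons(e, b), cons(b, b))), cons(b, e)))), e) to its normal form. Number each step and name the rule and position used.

1. cons(h(cons(cons(b, b), cons(g(e, cons(cons(e, b), cons(b, b))), cons(b, e)))), e)  →  cons(cons(g(e, cons(cons(e, b), cons(b, b))), cons(b, e)), e)   [R6 at 1]
2. cons(cons(g(e, cons(cons(e, b), cons(b, b))), cons(b, e)), e)  →  cons(cons(e, cons(b, e)), e)   [R1 at 1.1]

cons(cons(e, cons(b, e)), e)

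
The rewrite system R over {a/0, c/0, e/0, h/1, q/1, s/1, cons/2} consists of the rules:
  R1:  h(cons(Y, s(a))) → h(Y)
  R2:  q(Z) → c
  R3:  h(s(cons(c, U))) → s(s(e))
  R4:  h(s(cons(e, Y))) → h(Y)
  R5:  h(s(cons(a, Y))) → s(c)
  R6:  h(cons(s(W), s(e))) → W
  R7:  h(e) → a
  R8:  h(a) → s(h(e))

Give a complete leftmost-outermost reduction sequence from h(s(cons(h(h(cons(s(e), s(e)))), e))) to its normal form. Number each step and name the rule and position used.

s(c)

1. h(s(cons(h(h(cons(s(e), s(e)))), e)))  →  h(s(cons(h(e), e)))   [R6 at 1.1.1.1]
2. h(s(cons(h(e), e)))  →  h(s(cons(a, e)))   [R7 at 1.1.1]
3. h(s(cons(a, e)))  →  s(c)   [R5 at ε]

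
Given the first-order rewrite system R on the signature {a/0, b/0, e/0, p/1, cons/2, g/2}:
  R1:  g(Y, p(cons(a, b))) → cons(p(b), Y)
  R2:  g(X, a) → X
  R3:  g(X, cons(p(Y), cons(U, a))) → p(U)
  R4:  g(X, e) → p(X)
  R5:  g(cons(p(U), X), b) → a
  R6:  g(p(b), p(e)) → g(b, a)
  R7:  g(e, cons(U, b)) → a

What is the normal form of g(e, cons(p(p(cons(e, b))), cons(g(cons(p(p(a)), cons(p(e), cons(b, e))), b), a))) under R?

1. g(e, cons(p(p(cons(e, b))), cons(g(cons(p(p(a)), cons(p(e), cons(b, e))), b), a)))  →  p(g(cons(p(p(a)), cons(p(e), cons(b, e))), b))   [R3 at ε]
2. p(g(cons(p(p(a)), cons(p(e), cons(b, e))), b))  →  p(a)   [R5 at 1]

p(a)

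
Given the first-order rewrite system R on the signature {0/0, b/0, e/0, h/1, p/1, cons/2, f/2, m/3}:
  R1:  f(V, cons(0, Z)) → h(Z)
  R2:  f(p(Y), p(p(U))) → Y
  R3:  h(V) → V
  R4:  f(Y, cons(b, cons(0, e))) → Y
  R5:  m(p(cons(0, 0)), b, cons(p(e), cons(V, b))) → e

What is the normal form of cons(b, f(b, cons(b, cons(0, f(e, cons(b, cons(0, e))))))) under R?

cons(b, b)

1. cons(b, f(b, cons(b, cons(0, f(e, cons(b, cons(0, e)))))))  →  cons(b, f(b, cons(b, cons(0, e))))   [R4 at 2.2.2.2]
2. cons(b, f(b, cons(b, cons(0, e))))  →  cons(b, b)   [R4 at 2]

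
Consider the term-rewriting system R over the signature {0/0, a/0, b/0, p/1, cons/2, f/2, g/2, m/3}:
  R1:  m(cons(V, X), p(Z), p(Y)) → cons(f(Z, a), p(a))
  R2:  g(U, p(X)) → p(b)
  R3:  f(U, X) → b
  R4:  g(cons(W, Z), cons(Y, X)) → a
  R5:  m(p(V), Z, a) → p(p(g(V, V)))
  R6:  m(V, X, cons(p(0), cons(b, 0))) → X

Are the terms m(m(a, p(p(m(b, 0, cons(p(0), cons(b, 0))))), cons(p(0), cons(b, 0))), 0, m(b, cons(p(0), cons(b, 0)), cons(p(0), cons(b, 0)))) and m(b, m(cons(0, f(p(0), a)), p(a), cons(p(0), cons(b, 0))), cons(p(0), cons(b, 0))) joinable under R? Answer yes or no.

Reduce t₁ = m(m(a, p(p(m(b, 0, cons(p(0), cons(b, 0))))), cons(p(0), cons(b, 0))), 0, m(b, cons(p(0), cons(b, 0)), cons(p(0), cons(b, 0)))):
1. m(m(a, p(p(m(b, 0, cons(p(0), cons(b, 0))))), cons(p(0), cons(b, 0))), 0, m(b, cons(p(0), cons(b, 0)), cons(p(0), cons(b, 0))))  →  m(p(p(m(b, 0, cons(p(0), cons(b, 0))))), 0, m(b, cons(p(0), cons(b, 0)), cons(p(0), cons(b, 0))))   [R6 at 1]
2. m(p(p(m(b, 0, cons(p(0), cons(b, 0))))), 0, m(b, cons(p(0), cons(b, 0)), cons(p(0), cons(b, 0))))  →  m(p(p(0)), 0, m(b, cons(p(0), cons(b, 0)), cons(p(0), cons(b, 0))))   [R6 at 1.1.1]
3. m(p(p(0)), 0, m(b, cons(p(0), cons(b, 0)), cons(p(0), cons(b, 0))))  →  m(p(p(0)), 0, cons(p(0), cons(b, 0)))   [R6 at 3]
4. m(p(p(0)), 0, cons(p(0), cons(b, 0)))  →  0   [R6 at ε]

Reduce t₂ = m(b, m(cons(0, f(p(0), a)), p(a), cons(p(0), cons(b, 0))), cons(p(0), cons(b, 0))):
1. m(b, m(cons(0, f(p(0), a)), p(a), cons(p(0), cons(b, 0))), cons(p(0), cons(b, 0)))  →  m(cons(0, f(p(0), a)), p(a), cons(p(0), cons(b, 0)))   [R6 at ε]
2. m(cons(0, f(p(0), a)), p(a), cons(p(0), cons(b, 0)))  →  p(a)   [R6 at ε]

no — NF(t₁) = 0, NF(t₂) = p(a)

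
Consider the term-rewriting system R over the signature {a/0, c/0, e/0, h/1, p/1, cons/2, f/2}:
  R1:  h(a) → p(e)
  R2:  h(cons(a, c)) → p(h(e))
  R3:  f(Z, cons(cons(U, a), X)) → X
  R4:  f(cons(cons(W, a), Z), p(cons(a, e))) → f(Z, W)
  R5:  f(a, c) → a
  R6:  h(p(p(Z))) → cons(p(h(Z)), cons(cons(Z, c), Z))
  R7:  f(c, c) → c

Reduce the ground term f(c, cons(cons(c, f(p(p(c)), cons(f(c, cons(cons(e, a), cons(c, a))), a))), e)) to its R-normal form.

1. f(c, cons(cons(c, f(p(p(c)), cons(f(c, cons(cons(e, a), cons(c, a))), a))), e))  →  f(c, cons(cons(c, f(p(p(c)), cons(cons(c, a), a))), e))   [R3 at 2.1.2.2.1]
2. f(c, cons(cons(c, f(p(p(c)), cons(cons(c, a), a))), e))  →  f(c, cons(cons(c, a), e))   [R3 at 2.1.2]
3. f(c, cons(cons(c, a), e))  →  e   [R3 at ε]

e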